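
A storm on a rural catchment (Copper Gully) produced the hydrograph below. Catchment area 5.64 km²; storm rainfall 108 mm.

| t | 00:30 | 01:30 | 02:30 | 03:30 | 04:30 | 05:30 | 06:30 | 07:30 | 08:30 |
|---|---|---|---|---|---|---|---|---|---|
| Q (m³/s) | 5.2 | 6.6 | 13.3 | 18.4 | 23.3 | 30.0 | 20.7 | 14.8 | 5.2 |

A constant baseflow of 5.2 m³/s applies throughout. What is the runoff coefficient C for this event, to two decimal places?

C ≈ 0.54

ΣQ_DR = 90.70 m³/s; V = ΣQ_DR·Δt = 3.265 × 10^5 m³.
Runoff depth d = V / A = 57.89 mm.
C = d / P = 57.89 / 108 = 0.54.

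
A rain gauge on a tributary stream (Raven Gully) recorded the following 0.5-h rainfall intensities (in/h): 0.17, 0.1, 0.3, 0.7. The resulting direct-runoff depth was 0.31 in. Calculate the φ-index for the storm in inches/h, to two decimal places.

Only the 2 blocks with intensity above φ contribute runoff: 0.3, 0.7 in/h.
Σ(I−φ)·Δt = d  ⇒  (0.3+0.7 − 2φ)·0.5 = 0.31
φ = (1.000 − 0.31/0.5) / 2 = 0.19 in/h.

φ ≈ 0.19 in/h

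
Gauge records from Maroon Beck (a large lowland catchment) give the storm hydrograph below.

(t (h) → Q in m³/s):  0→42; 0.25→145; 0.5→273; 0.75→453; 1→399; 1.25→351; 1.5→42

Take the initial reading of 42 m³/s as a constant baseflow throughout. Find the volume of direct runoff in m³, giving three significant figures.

V ≈ 1.27 × 10^6 m³

Direct-runoff ordinates (Q − Q_b): 0.0, 103.0, 231.0, 411.0, 357.0, 309.0, 0.0 m³/s.
ΣQ_DR = 1411 m³/s.
With Δt = 0.25 h = 900 s, V = ΣQ_DR · Δt = 1411 × 900 = 1.27 × 10^6 m³.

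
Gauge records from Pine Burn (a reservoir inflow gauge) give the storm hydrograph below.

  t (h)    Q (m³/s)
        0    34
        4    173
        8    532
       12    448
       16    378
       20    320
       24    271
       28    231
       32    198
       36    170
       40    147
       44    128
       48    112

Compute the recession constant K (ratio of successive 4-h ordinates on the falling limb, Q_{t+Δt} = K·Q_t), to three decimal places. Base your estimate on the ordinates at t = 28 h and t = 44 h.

Using the recession-limb readings at t = 28 h and t = 44 h: Q falls from 231 to 128 m³/s over 4 intervals.
K = (Q₂/Q₁)^(1/4) = (128/231)^(1/4) = 0.863.

K ≈ 0.863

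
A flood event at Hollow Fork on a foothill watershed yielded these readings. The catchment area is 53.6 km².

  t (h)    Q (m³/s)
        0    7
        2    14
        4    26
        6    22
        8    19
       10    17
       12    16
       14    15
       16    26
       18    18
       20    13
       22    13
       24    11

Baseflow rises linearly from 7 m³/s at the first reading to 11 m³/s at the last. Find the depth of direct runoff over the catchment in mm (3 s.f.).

d ≈ 13.4 mm

Direct runoff: 0.00, 6.67, 18.33, 14.00, 10.67, 8.33, 7.00, 5.67, 16.33, 8.00, 2.67, 2.33, 0.00 m³/s; ΣQ_DR = 100.0 m³/s.
V = ΣQ_DR · Δt = 100.0 × 7200 s = 7.200 × 10^5 m³.
Over A = 53.6 km², depth = V / A = 13.4 mm.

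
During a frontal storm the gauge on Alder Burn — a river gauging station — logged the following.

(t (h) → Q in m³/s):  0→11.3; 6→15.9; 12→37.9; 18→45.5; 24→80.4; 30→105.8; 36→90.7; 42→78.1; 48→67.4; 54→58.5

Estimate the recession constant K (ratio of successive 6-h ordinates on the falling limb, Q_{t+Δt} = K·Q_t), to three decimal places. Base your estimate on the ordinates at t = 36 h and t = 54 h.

Using the recession-limb readings at t = 36 h and t = 54 h: Q falls from 90.7 to 58.5 m³/s over 3 intervals.
K = (Q₂/Q₁)^(1/3) = (58.5/90.7)^(1/3) = 0.864.

K ≈ 0.864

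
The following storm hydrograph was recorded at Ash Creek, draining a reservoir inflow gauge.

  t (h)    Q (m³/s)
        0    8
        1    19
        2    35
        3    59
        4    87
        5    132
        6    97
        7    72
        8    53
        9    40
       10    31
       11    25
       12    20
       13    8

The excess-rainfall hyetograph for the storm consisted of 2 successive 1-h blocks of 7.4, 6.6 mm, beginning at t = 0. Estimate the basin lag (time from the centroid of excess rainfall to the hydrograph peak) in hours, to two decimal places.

Centroid of excess rainfall: t_c = Σ P_i·t̄_i / ΣP_i = 0.9714 h (block centres at 0.5, 1.5 h).
Hydrograph peak occurs at t = 5 h, so basin lag t_L = 5 − 0.9714 = 4.03 h.

t_L ≈ 4.03 h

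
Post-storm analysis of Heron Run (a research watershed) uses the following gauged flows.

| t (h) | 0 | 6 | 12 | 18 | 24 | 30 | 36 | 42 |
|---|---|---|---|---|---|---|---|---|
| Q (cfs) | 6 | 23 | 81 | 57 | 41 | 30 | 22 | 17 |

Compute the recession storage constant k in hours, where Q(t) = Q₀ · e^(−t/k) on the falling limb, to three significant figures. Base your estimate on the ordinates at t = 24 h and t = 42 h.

k ≈ 20.4 h

On the falling limb, Q drops from 41 to 17 cfs between t = 24 h and t = 42 h (Δt = 18 h).
k = −Δt / ln(Q₂/Q₁) = −18 / ln(17/41) = 20.4 h.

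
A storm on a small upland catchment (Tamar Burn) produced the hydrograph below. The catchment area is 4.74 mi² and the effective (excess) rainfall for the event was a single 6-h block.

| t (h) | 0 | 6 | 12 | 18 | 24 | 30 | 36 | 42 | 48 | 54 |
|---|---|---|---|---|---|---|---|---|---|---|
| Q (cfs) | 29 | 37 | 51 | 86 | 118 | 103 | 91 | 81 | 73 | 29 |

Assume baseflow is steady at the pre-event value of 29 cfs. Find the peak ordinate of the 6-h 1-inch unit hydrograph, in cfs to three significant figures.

Direct runoff: 0.0, 8.0, 22.0, 57.0, 89.0, 74.0, 62.0, 52.0, 44.0, 0.0 cfs; ΣQ_DR = 408.0 cfs, peak = 89.0 cfs.
Runoff depth d = ΣQ_DR·Δt / A = 408.0 × 21600 / (4.74 mi²) = 0.8003 in.
The 1-inch UH is the DRH scaled by (1 in)/d, so U_p = 89.0 × 1/0.8003 = 111 cfs.

U_p ≈ 111 cfs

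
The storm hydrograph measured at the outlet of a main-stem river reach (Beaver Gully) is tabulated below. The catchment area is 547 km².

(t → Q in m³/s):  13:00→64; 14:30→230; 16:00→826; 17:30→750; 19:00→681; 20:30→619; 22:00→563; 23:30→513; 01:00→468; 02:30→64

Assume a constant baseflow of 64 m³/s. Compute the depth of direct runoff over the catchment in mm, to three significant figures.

d ≈ 40.9 mm

Direct runoff: 0.0, 166.0, 762.0, 686.0, 617.0, 555.0, 499.0, 449.0, 404.0, 0.0 m³/s; ΣQ_DR = 4138 m³/s.
V = ΣQ_DR · Δt = 4138 × 5400 s = 2.235 × 10^7 m³.
Over A = 547 km², depth = V / A = 40.9 mm.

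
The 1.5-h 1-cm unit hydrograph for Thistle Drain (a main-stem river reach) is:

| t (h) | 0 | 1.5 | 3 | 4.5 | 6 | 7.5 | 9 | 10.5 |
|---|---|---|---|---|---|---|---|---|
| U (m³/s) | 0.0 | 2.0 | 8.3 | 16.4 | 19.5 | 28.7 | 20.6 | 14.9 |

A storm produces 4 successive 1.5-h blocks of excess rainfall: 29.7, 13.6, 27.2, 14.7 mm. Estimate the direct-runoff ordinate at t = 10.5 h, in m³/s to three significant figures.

By discrete convolution, Q_j = Σ (P_i / 10 mm) · U_{j−i}.
At t = 10.5 h (j=7): Q = (29.7/10)·14.9 + (13.6/10)·20.6 + (27.2/10)·28.7 + (14.7/10)·19.5 = 179 m³/s.

Q ≈ 179 m³/s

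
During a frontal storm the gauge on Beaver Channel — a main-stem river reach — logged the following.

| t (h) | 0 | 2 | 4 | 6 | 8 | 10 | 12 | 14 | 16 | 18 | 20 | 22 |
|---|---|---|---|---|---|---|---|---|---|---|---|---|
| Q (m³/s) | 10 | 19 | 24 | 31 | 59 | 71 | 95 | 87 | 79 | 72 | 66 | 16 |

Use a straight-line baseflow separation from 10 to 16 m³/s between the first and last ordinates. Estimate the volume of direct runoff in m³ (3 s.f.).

Direct-runoff ordinates (Q − Q_b): 0.00, 8.45, 12.91, 19.36, 46.82, 58.27, 81.73, 73.18, 64.64, 57.09, 50.55, 0.00 m³/s.
ΣQ_DR = 473.0 m³/s.
With Δt = 2 h = 7200 s, V = ΣQ_DR · Δt = 473.0 × 7200 = 3.41 × 10^6 m³.

V ≈ 3.41 × 10^6 m³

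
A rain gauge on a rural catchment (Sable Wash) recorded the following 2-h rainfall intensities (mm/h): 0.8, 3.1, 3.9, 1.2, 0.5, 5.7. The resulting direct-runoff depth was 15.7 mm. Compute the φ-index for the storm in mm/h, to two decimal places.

φ ≈ 1.62 mm/h

Only the 3 blocks with intensity above φ contribute runoff: 3.1, 3.9, 5.7 mm/h.
Σ(I−φ)·Δt = d  ⇒  (3.1+3.9+5.7 − 3φ)·2 = 15.7
φ = (12.70 − 15.7/2) / 3 = 1.62 mm/h.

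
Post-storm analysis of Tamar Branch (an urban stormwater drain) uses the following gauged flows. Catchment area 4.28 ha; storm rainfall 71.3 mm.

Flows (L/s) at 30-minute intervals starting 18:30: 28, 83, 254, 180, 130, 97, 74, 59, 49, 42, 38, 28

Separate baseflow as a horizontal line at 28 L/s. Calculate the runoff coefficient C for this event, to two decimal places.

ΣQ_DR = 726.0 L/s; V = ΣQ_DR·Δt = 1.307 × 10^6 L.
Runoff depth d = V / A = 30.53 mm.
C = d / P = 30.53 / 71.3 = 0.43.

C ≈ 0.43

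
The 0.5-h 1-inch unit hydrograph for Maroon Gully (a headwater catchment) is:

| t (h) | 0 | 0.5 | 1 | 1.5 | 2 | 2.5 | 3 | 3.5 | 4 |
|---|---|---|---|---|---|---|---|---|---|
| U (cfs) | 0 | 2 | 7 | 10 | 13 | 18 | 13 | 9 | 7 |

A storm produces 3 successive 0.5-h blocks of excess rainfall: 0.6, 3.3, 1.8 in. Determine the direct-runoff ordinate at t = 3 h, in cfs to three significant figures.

By discrete convolution, Q_j = Σ (P_i / 1 in) · U_{j−i}.
At t = 3 h (j=6): Q = (0.6/1)·13 + (3.3/1)·18 + (1.8/1)·13 = 90.6 cfs.

Q ≈ 90.6 cfs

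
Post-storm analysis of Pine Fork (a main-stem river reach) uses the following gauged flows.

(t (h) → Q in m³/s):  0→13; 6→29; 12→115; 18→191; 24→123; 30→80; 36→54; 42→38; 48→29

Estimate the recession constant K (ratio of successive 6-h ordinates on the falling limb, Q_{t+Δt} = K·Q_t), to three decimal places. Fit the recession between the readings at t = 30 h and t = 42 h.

K ≈ 0.689

Using the recession-limb readings at t = 30 h and t = 42 h: Q falls from 80 to 38 m³/s over 2 intervals.
K = (Q₂/Q₁)^(1/2) = (38/80)^(1/2) = 0.689.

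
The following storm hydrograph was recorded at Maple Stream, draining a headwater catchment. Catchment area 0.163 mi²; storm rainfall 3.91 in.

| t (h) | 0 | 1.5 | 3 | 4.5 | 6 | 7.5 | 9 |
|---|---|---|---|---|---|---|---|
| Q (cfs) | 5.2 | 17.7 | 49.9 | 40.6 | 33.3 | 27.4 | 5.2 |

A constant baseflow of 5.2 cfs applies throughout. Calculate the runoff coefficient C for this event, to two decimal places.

ΣQ_DR = 142.9 cfs; V = ΣQ_DR·Δt = 7.717 × 10^5 ft³.
Runoff depth d = V / A = 2.038 in.
C = d / P = 2.038 / 3.91 = 0.52.

C ≈ 0.52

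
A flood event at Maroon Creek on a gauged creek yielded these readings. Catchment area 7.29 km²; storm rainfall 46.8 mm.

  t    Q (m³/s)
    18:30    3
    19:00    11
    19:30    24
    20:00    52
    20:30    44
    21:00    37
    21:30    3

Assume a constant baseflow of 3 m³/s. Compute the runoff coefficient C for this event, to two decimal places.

ΣQ_DR = 153.0 m³/s; V = ΣQ_DR·Δt = 2.754 × 10^5 m³.
Runoff depth d = V / A = 37.78 mm.
C = d / P = 37.78 / 46.8 = 0.81.

C ≈ 0.81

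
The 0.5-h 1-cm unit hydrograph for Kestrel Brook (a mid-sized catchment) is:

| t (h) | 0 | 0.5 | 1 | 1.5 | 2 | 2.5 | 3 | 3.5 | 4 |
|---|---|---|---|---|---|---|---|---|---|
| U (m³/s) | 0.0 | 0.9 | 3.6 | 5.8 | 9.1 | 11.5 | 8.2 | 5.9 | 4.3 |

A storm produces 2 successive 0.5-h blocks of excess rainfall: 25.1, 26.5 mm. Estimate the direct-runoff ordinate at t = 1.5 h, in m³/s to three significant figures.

Q ≈ 24.1 m³/s

By discrete convolution, Q_j = Σ (P_i / 10 mm) · U_{j−i}.
At t = 1.5 h (j=3): Q = (25.1/10)·5.8 + (26.5/10)·3.6 = 24.1 m³/s.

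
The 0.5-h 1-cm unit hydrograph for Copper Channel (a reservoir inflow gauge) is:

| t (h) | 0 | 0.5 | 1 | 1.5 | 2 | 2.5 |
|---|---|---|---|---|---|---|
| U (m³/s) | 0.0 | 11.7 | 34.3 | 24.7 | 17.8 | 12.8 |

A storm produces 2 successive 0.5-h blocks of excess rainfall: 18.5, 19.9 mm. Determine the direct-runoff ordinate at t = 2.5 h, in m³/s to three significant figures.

Q ≈ 59.1 m³/s

By discrete convolution, Q_j = Σ (P_i / 10 mm) · U_{j−i}.
At t = 2.5 h (j=5): Q = (18.5/10)·12.8 + (19.9/10)·17.8 = 59.1 m³/s.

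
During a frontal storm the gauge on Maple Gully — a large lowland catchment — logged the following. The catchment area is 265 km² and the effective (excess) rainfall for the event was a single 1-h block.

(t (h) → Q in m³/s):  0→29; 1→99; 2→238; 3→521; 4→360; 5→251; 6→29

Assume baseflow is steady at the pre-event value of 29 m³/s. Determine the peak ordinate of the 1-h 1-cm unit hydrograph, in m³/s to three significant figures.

Direct runoff: 0.0, 70.0, 209.0, 492.0, 331.0, 222.0, 0.0 m³/s; ΣQ_DR = 1324 m³/s, peak = 492.0 m³/s.
Runoff depth d = ΣQ_DR·Δt / A = 1324 × 3600 / (265 km²) = 17.99 mm.
The 1-cm UH is the DRH scaled by (10 mm)/d, so U_p = 492.0 × 10/17.99 = 274 m³/s.

U_p ≈ 274 m³/s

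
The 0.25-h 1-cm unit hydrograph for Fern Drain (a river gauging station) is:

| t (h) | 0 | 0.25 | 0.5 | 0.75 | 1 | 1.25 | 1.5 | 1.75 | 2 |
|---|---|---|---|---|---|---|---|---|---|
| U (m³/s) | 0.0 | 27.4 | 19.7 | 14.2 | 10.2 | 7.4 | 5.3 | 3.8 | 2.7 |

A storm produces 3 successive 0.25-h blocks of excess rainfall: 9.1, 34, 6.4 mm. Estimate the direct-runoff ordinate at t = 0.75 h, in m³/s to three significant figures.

Q ≈ 97.4 m³/s

By discrete convolution, Q_j = Σ (P_i / 10 mm) · U_{j−i}.
At t = 0.75 h (j=3): Q = (9.1/10)·14.2 + (34/10)·19.7 + (6.4/10)·27.4 = 97.4 m³/s.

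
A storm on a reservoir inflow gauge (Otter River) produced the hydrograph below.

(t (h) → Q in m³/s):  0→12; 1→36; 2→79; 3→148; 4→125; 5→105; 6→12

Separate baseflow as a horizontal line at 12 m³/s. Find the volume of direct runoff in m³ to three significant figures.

V ≈ 1.56 × 10^6 m³

Direct-runoff ordinates (Q − Q_b): 0.0, 24.0, 67.0, 136.0, 113.0, 93.0, 0.0 m³/s.
ΣQ_DR = 433.0 m³/s.
With Δt = 1 h = 3600 s, V = ΣQ_DR · Δt = 433.0 × 3600 = 1.56 × 10^6 m³.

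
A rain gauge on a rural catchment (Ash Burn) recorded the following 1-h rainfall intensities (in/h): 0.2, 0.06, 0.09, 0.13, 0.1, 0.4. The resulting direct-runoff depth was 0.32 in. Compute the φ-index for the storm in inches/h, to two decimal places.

Only the 2 blocks with intensity above φ contribute runoff: 0.2, 0.4 in/h.
Σ(I−φ)·Δt = d  ⇒  (0.2+0.4 − 2φ)·1 = 0.32
φ = (0.6000 − 0.32/1) / 2 = 0.14 in/h.

φ ≈ 0.14 in/h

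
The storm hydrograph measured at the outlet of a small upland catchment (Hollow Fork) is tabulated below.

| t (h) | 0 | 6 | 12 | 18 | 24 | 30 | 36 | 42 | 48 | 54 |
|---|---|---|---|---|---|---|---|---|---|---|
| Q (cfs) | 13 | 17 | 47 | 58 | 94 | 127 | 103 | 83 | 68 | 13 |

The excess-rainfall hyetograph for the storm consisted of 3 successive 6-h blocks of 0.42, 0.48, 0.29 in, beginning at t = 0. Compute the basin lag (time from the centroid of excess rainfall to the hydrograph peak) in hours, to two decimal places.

t_L ≈ 21.66 h

Centroid of excess rainfall: t_c = Σ P_i·t̄_i / ΣP_i = 8.3445 h (block centres at 3, 9, 15 h).
Hydrograph peak occurs at t = 30 h, so basin lag t_L = 30 − 8.3445 = 21.66 h.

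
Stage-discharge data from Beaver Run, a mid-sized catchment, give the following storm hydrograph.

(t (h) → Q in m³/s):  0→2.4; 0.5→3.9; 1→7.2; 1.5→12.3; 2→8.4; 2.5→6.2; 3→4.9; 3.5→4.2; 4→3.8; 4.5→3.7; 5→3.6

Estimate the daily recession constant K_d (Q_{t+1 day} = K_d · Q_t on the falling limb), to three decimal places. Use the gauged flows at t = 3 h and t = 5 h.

Between t = 3 h and t = 5 h the flow falls from 4.9 to 3.6 m³/s over 4×0.5 h = 2 h.
Per-interval ratio K = (3.6/4.9)^(1/4) = 0.9258; K_d = K^(24/0.5) = 0.025.

K_d ≈ 0.025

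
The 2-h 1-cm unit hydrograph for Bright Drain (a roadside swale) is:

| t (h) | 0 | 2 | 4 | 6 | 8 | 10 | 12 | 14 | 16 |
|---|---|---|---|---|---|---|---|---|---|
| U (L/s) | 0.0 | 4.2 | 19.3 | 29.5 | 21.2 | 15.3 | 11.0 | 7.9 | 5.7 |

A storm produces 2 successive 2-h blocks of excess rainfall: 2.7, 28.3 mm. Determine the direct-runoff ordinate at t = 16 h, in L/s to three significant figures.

By discrete convolution, Q_j = Σ (P_i / 10 mm) · U_{j−i}.
At t = 16 h (j=8): Q = (2.7/10)·5.7 + (28.3/10)·7.9 = 23.9 L/s.

Q ≈ 23.9 L/s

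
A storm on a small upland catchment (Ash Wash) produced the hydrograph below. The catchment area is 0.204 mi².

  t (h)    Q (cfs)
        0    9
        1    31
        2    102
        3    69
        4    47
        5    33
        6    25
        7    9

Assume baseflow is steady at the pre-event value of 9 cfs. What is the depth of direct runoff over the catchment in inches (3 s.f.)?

Direct runoff: 0.0, 22.0, 93.0, 60.0, 38.0, 24.0, 16.0, 0.0 cfs; ΣQ_DR = 253.0 cfs.
V = ΣQ_DR · Δt = 253.0 × 3600 s = 9.108 × 10^5 ft³.
Over A = 0.204 mi², depth = V / A = 1.92 in.

d ≈ 1.92 in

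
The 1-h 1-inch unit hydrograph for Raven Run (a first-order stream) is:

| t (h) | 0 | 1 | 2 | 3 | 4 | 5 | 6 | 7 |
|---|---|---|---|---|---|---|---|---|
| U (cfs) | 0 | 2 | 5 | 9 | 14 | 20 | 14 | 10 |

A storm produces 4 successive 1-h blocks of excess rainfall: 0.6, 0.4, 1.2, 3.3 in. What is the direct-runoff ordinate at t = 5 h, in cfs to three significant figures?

By discrete convolution, Q_j = Σ (P_i / 1 in) · U_{j−i}.
At t = 5 h (j=5): Q = (0.6/1)·20 + (0.4/1)·14 + (1.2/1)·9 + (3.3/1)·5 = 44.9 cfs.

Q ≈ 44.9 cfs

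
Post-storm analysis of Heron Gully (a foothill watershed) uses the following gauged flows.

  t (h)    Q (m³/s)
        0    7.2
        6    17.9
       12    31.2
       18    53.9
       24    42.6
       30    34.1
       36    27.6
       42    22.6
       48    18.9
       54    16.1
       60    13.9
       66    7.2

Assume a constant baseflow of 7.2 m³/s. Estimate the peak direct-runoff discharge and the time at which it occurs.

Q_p = 46.7 m³/s at t = 18 h

Subtracting baseflow gives direct-runoff ordinates: 0.0, 10.7, 24.0, 46.7, 35.4, 26.9, 20.4, 15.4, 11.7, 8.9, 6.7, 0.0 m³/s.
The maximum is 46.7 m³/s, occurring at the reading for t = 18 h.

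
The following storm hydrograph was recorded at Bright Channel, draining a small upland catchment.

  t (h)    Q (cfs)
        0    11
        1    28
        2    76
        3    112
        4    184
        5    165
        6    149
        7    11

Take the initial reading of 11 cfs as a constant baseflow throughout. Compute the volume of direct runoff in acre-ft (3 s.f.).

V ≈ 53.6 acre-ft

Direct-runoff ordinates (Q − Q_b): 0.0, 17.0, 65.0, 101.0, 173.0, 154.0, 138.0, 0.0 cfs.
ΣQ_DR = 648.0 cfs.
With Δt = 1 h = 3600 s, V = ΣQ_DR · Δt = 648.0 × 3600 = 2.33 × 10^6 ft³ = 53.6 acre-ft.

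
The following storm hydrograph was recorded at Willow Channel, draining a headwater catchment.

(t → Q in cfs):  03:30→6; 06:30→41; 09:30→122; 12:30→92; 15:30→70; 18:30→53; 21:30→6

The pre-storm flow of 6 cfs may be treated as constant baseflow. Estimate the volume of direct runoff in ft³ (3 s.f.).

Direct-runoff ordinates (Q − Q_b): 0.0, 35.0, 116.0, 86.0, 64.0, 47.0, 0.0 cfs.
ΣQ_DR = 348.0 cfs.
With Δt = 3 h = 10800 s, V = ΣQ_DR · Δt = 348.0 × 10800 = 3.76 × 10^6 ft³.

V ≈ 3.76 × 10^6 ft³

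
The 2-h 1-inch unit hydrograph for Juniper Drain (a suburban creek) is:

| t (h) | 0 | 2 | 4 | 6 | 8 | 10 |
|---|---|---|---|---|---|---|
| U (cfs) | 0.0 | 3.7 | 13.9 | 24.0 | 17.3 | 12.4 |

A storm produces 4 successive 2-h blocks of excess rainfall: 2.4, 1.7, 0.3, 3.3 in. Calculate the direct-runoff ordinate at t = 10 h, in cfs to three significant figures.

Q ≈ 112 cfs

By discrete convolution, Q_j = Σ (P_i / 1 in) · U_{j−i}.
At t = 10 h (j=5): Q = (2.4/1)·12.4 + (1.7/1)·17.3 + (0.3/1)·24.0 + (3.3/1)·13.9 = 112 cfs.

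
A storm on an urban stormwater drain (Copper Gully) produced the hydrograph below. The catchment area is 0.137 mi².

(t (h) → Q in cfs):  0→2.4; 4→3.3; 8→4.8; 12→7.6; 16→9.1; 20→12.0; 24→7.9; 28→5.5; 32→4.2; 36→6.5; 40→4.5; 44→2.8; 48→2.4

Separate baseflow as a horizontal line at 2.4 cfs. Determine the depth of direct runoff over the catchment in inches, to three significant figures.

Direct runoff: 0.0, 0.9, 2.4, 5.2, 6.7, 9.6, 5.5, 3.1, 1.8, 4.1, 2.1, 0.4, 0.0 cfs; ΣQ_DR = 41.80 cfs.
V = ΣQ_DR · Δt = 41.80 × 14400 s = 6.019 × 10^5 ft³.
Over A = 0.137 mi², depth = V / A = 1.89 in.

d ≈ 1.89 in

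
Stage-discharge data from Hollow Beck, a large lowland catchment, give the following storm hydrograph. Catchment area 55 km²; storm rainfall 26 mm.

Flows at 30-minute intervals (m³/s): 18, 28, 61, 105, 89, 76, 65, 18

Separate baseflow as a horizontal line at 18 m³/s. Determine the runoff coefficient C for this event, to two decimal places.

ΣQ_DR = 316.0 m³/s; V = ΣQ_DR·Δt = 5.688 × 10^5 m³.
Runoff depth d = V / A = 10.34 mm.
C = d / P = 10.34 / 26 = 0.40.

C ≈ 0.40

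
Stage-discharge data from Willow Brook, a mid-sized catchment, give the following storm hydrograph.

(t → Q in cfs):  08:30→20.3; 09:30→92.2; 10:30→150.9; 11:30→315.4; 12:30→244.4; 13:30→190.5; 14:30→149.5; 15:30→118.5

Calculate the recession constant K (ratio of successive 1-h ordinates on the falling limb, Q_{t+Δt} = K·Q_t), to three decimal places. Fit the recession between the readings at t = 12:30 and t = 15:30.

K ≈ 0.786

Using the recession-limb readings at t = 12:30 and t = 15:30: Q falls from 244.4 to 118.5 cfs over 3 intervals.
K = (Q₂/Q₁)^(1/3) = (118.5/244.4)^(1/3) = 0.786.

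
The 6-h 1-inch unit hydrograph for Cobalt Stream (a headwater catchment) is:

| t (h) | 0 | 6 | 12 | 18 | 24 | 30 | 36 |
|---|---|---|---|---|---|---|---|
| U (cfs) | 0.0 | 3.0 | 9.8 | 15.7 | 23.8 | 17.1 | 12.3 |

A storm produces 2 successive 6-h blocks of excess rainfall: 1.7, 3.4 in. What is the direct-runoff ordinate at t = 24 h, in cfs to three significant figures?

Q ≈ 93.8 cfs

By discrete convolution, Q_j = Σ (P_i / 1 in) · U_{j−i}.
At t = 24 h (j=4): Q = (1.7/1)·23.8 + (3.4/1)·15.7 = 93.8 cfs.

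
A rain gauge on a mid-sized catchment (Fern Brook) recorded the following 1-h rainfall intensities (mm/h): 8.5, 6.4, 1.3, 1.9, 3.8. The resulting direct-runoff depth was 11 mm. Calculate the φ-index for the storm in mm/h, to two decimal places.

φ ≈ 2.57 mm/h

Only the 3 blocks with intensity above φ contribute runoff: 8.5, 6.4, 3.8 mm/h.
Σ(I−φ)·Δt = d  ⇒  (8.5+6.4+3.8 − 3φ)·1 = 11
φ = (18.70 − 11/1) / 3 = 2.57 mm/h.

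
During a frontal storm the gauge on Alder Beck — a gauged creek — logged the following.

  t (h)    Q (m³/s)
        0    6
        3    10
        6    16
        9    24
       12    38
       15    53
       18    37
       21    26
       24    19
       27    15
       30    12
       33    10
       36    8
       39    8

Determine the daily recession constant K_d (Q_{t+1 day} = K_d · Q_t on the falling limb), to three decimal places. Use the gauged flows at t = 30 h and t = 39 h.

Between t = 30 h and t = 39 h the flow falls from 12 to 8 m³/s over 3×3 h = 9 h.
Per-interval ratio K = (8/12)^(1/3) = 0.8736; K_d = K^(24/3) = 0.339.

K_d ≈ 0.339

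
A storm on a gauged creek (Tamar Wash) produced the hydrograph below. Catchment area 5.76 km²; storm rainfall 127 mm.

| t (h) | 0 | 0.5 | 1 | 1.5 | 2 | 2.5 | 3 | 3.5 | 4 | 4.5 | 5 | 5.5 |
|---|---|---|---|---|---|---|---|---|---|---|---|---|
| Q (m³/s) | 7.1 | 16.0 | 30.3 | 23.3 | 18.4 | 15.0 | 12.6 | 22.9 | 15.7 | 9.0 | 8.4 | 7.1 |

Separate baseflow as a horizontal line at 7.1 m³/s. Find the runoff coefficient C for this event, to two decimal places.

ΣQ_DR = 100.6 m³/s; V = ΣQ_DR·Δt = 1.811 × 10^5 m³.
Runoff depth d = V / A = 31.44 mm.
C = d / P = 31.44 / 127 = 0.25.

C ≈ 0.25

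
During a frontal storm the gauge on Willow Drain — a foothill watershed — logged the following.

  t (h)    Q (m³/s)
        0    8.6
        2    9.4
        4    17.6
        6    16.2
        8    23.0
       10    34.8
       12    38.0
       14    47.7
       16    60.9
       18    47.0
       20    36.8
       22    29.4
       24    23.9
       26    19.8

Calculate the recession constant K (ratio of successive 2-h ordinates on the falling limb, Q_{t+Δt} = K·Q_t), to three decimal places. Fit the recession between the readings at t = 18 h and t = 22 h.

Using the recession-limb readings at t = 18 h and t = 22 h: Q falls from 47.0 to 29.4 m³/s over 2 intervals.
K = (Q₂/Q₁)^(1/2) = (29.4/47.0)^(1/2) = 0.791.

K ≈ 0.791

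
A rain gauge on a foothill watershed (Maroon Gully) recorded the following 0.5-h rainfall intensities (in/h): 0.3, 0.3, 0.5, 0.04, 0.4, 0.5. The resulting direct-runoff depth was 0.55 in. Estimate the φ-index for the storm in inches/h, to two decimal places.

φ ≈ 0.18 in/h

Only the 5 blocks with intensity above φ contribute runoff: 0.3, 0.3, 0.5, 0.4, 0.5 in/h.
Σ(I−φ)·Δt = d  ⇒  (0.3+0.3+0.5+0.4+0.5 − 5φ)·0.5 = 0.55
φ = (2.000 − 0.55/0.5) / 5 = 0.18 in/h.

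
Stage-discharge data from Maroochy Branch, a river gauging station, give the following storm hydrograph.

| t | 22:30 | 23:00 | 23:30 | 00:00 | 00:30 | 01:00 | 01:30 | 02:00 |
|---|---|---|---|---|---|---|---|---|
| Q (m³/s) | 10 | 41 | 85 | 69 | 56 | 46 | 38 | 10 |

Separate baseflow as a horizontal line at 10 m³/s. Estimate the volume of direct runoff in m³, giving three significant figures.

V ≈ 4.95 × 10^5 m³

Direct-runoff ordinates (Q − Q_b): 0.0, 31.0, 75.0, 59.0, 46.0, 36.0, 28.0, 0.0 m³/s.
ΣQ_DR = 275.0 m³/s.
With Δt = 0.5 h = 1800 s, V = ΣQ_DR · Δt = 275.0 × 1800 = 4.95 × 10^5 m³.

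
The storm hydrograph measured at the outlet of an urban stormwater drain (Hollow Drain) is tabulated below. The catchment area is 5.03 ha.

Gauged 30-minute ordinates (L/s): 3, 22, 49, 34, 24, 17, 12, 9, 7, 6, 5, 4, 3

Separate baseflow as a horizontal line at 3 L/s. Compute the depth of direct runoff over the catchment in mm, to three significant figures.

d ≈ 5.58 mm

Direct runoff: 0.0, 19.0, 46.0, 31.0, 21.0, 14.0, 9.0, 6.0, 4.0, 3.0, 2.0, 1.0, 0.0 L/s; ΣQ_DR = 156.0 L/s.
V = ΣQ_DR · Δt = 156.0 × 1800 s = 2.808 × 10^5 L.
Over A = 5.03 ha, depth = V / A = 5.58 mm.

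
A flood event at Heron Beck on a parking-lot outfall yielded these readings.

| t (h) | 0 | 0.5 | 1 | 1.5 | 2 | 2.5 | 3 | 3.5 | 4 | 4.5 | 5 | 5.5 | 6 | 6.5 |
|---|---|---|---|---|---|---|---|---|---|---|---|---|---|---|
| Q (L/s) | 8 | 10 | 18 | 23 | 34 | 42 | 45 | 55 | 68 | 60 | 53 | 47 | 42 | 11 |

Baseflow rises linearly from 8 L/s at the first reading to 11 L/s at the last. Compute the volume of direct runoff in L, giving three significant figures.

V ≈ 6.89 × 10^5 L

Direct-runoff ordinates (Q − Q_b): 0.00, 1.77, 9.54, 14.31, 25.08, 32.85, 35.62, 45.38, 58.15, 49.92, 42.69, 36.46, 31.23, 0.00 L/s.
ΣQ_DR = 383.0 L/s.
With Δt = 0.5 h = 1800 s, V = ΣQ_DR · Δt = 383.0 × 1800 = 6.89 × 10^5 L.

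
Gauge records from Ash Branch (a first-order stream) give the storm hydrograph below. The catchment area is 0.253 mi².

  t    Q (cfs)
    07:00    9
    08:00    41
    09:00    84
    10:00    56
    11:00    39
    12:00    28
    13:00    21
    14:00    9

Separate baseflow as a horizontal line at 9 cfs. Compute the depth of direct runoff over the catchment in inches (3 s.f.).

d ≈ 1.32 in

Direct runoff: 0.0, 32.0, 75.0, 47.0, 30.0, 19.0, 12.0, 0.0 cfs; ΣQ_DR = 215.0 cfs.
V = ΣQ_DR · Δt = 215.0 × 3600 s = 7.740 × 10^5 ft³.
Over A = 0.253 mi², depth = V / A = 1.32 in.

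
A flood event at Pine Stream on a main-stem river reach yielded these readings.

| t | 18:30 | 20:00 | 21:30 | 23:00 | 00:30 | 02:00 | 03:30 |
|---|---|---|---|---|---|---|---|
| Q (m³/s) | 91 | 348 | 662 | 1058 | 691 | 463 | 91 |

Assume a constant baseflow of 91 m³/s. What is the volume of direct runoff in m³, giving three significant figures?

Direct-runoff ordinates (Q − Q_b): 0.0, 257.0, 571.0, 967.0, 600.0, 372.0, 0.0 m³/s.
ΣQ_DR = 2767 m³/s.
With Δt = 1.5 h = 5400 s, V = ΣQ_DR · Δt = 2767 × 5400 = 1.49 × 10^7 m³.

V ≈ 1.49 × 10^7 m³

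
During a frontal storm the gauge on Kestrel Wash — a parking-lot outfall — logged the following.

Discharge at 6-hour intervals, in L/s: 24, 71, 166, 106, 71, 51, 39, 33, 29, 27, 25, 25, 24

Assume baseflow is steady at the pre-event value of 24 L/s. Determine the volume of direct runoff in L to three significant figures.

V ≈ 8.19 × 10^6 L

Direct-runoff ordinates (Q − Q_b): 0.0, 47.0, 142.0, 82.0, 47.0, 27.0, 15.0, 9.0, 5.0, 3.0, 1.0, 1.0, 0.0 L/s.
ΣQ_DR = 379.0 L/s.
With Δt = 6 h = 21600 s, V = ΣQ_DR · Δt = 379.0 × 21600 = 8.19 × 10^6 L.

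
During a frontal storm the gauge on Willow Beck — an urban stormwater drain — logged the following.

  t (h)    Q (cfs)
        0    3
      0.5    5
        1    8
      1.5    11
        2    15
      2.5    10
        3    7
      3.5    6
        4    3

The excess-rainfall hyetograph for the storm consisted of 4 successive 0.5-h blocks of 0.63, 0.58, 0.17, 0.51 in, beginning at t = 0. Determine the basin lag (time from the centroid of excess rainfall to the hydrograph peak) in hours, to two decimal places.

t_L ≈ 1.10 h

Centroid of excess rainfall: t_c = Σ P_i·t̄_i / ΣP_i = 0.8981 h (block centres at 0.25, 0.75, 1.25, 1.75 h).
Hydrograph peak occurs at t = 2 h, so basin lag t_L = 2 − 0.8981 = 1.10 h.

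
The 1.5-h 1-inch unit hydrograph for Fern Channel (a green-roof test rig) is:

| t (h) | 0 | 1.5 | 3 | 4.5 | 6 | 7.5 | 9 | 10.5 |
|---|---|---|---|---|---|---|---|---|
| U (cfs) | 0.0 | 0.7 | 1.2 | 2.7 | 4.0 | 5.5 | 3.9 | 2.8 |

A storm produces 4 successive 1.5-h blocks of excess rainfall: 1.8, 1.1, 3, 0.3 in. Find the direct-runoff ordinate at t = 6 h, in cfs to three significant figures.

Q ≈ 14.0 cfs

By discrete convolution, Q_j = Σ (P_i / 1 in) · U_{j−i}.
At t = 6 h (j=4): Q = (1.8/1)·4.0 + (1.1/1)·2.7 + (3/1)·1.2 + (0.3/1)·0.7 = 14.0 cfs.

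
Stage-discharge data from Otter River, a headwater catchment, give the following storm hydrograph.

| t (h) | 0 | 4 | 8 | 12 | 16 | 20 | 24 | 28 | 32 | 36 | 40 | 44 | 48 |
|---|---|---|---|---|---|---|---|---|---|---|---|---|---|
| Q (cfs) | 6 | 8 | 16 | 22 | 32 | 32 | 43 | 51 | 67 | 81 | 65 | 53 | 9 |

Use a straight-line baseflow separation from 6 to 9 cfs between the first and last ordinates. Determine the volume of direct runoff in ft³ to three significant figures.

V ≈ 5.58 × 10^6 ft³

Direct-runoff ordinates (Q − Q_b): 0.00, 1.75, 9.50, 15.25, 25.00, 24.75, 35.50, 43.25, 59.00, 72.75, 56.50, 44.25, 0.00 cfs.
ΣQ_DR = 387.5 cfs.
With Δt = 4 h = 14400 s, V = ΣQ_DR · Δt = 387.5 × 14400 = 5.58 × 10^6 ft³.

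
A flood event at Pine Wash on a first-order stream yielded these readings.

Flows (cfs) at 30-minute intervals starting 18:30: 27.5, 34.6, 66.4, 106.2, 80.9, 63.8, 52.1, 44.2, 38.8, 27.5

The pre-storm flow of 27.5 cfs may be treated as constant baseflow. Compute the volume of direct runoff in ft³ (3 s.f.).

V ≈ 4.81 × 10^5 ft³

Direct-runoff ordinates (Q − Q_b): 0.0, 7.1, 38.9, 78.7, 53.4, 36.3, 24.6, 16.7, 11.3, 0.0 cfs.
ΣQ_DR = 267.0 cfs.
With Δt = 0.5 h = 1800 s, V = ΣQ_DR · Δt = 267.0 × 1800 = 4.81 × 10^5 ft³.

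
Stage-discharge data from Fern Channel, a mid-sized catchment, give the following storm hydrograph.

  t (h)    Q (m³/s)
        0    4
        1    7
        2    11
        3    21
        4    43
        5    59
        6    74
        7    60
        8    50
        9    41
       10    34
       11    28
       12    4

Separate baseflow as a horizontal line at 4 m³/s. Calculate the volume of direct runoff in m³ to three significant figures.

V ≈ 1.38 × 10^6 m³

Direct-runoff ordinates (Q − Q_b): 0.0, 3.0, 7.0, 17.0, 39.0, 55.0, 70.0, 56.0, 46.0, 37.0, 30.0, 24.0, 0.0 m³/s.
ΣQ_DR = 384.0 m³/s.
With Δt = 1 h = 3600 s, V = ΣQ_DR · Δt = 384.0 × 3600 = 1.38 × 10^6 m³.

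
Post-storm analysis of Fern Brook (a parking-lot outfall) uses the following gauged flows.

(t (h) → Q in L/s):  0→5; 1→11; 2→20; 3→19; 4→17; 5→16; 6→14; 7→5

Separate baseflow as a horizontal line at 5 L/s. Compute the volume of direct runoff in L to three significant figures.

Direct-runoff ordinates (Q − Q_b): 0.0, 6.0, 15.0, 14.0, 12.0, 11.0, 9.0, 0.0 L/s.
ΣQ_DR = 67.00 L/s.
With Δt = 1 h = 3600 s, V = ΣQ_DR · Δt = 67.00 × 3600 = 2.41 × 10^5 L.

V ≈ 2.41 × 10^5 L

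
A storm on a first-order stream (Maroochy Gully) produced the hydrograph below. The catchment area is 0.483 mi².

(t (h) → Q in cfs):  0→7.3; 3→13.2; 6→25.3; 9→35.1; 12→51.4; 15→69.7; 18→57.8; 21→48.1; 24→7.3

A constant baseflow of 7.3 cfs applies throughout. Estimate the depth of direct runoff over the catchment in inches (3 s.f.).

d ≈ 2.40 in

Direct runoff: 0.0, 5.9, 18.0, 27.8, 44.1, 62.4, 50.5, 40.8, 0.0 cfs; ΣQ_DR = 249.5 cfs.
V = ΣQ_DR · Δt = 249.5 × 10800 s = 2.695 × 10^6 ft³.
Over A = 0.483 mi², depth = V / A = 2.40 in.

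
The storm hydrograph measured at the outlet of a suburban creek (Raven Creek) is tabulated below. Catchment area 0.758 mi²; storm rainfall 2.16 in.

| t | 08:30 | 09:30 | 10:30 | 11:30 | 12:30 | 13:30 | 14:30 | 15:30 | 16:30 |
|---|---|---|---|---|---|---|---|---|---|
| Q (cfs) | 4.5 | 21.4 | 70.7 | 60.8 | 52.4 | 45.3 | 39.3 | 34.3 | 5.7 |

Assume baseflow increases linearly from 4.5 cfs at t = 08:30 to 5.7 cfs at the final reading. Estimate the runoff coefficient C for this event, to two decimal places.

ΣQ_DR = 288.5 cfs; V = ΣQ_DR·Δt = 1.039 × 10^6 ft³.
Runoff depth d = V / A = 0.5898 in.
C = d / P = 0.5898 / 2.16 = 0.27.

C ≈ 0.27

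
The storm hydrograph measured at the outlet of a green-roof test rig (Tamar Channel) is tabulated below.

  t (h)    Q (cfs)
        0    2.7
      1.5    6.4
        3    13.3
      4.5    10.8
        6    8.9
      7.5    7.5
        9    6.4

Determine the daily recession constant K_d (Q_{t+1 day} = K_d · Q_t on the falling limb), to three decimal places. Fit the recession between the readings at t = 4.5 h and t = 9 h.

K_d ≈ 0.061

Between t = 4.5 h and t = 9 h the flow falls from 10.8 to 6.4 cfs over 3×1.5 h = 4.5 h.
Per-interval ratio K = (6.4/10.8)^(1/3) = 0.8399; K_d = K^(24/1.5) = 0.061.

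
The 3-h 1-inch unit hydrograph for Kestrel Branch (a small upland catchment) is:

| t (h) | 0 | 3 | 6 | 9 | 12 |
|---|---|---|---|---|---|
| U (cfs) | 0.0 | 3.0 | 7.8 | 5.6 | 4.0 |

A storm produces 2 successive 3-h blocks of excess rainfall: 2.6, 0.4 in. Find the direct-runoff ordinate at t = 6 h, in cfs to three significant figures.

By discrete convolution, Q_j = Σ (P_i / 1 in) · U_{j−i}.
At t = 6 h (j=2): Q = (2.6/1)·7.8 + (0.4/1)·3.0 = 21.5 cfs.

Q ≈ 21.5 cfs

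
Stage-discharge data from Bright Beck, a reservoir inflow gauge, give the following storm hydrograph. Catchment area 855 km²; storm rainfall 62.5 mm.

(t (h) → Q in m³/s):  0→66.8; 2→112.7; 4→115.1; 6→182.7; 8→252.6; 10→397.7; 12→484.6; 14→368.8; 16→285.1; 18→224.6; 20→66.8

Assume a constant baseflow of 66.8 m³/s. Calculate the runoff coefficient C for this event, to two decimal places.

ΣQ_DR = 1823 m³/s; V = ΣQ_DR·Δt = 1.312 × 10^7 m³.
Runoff depth d = V / A = 15.35 mm.
C = d / P = 15.35 / 62.5 = 0.25.

C ≈ 0.25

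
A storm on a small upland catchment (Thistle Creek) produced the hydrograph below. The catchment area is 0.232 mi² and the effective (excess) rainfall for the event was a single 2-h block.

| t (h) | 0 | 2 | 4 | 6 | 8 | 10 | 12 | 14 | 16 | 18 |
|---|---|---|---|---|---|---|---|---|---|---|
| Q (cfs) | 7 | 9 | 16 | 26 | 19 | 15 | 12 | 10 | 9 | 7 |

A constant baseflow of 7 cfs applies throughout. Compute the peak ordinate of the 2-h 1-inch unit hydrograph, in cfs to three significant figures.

Direct runoff: 0.0, 2.0, 9.0, 19.0, 12.0, 8.0, 5.0, 3.0, 2.0, 0.0 cfs; ΣQ_DR = 60.00 cfs, peak = 19.0 cfs.
Runoff depth d = ΣQ_DR·Δt / A = 60.00 × 7200 / (0.232 mi²) = 0.8015 in.
The 1-inch UH is the DRH scaled by (1 in)/d, so U_p = 19.0 × 1/0.8015 = 23.7 cfs.

U_p ≈ 23.7 cfs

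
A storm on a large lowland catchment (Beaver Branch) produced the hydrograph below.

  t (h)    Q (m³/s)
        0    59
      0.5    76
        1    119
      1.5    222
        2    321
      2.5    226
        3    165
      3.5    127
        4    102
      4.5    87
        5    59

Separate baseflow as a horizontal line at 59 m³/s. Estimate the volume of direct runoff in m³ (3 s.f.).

Direct-runoff ordinates (Q − Q_b): 0.0, 17.0, 60.0, 163.0, 262.0, 167.0, 106.0, 68.0, 43.0, 28.0, 0.0 m³/s.
ΣQ_DR = 914.0 m³/s.
With Δt = 0.5 h = 1800 s, V = ΣQ_DR · Δt = 914.0 × 1800 = 1.65 × 10^6 m³.

V ≈ 1.65 × 10^6 m³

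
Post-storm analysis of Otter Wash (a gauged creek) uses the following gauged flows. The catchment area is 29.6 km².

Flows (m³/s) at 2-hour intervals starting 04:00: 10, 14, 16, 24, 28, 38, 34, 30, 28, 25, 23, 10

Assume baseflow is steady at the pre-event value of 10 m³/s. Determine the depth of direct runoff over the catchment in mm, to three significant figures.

Direct runoff: 0.0, 4.0, 6.0, 14.0, 18.0, 28.0, 24.0, 20.0, 18.0, 15.0, 13.0, 0.0 m³/s; ΣQ_DR = 160.0 m³/s.
V = ΣQ_DR · Δt = 160.0 × 7200 s = 1.152 × 10^6 m³.
Over A = 29.6 km², depth = V / A = 38.9 mm.

d ≈ 38.9 mm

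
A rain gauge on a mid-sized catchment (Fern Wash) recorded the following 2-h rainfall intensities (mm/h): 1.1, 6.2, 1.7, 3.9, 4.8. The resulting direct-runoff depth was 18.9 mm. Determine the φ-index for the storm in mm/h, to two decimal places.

Only the 3 blocks with intensity above φ contribute runoff: 6.2, 3.9, 4.8 mm/h.
Σ(I−φ)·Δt = d  ⇒  (6.2+3.9+4.8 − 3φ)·2 = 18.9
φ = (14.90 − 18.9/2) / 3 = 1.82 mm/h.

φ ≈ 1.82 mm/h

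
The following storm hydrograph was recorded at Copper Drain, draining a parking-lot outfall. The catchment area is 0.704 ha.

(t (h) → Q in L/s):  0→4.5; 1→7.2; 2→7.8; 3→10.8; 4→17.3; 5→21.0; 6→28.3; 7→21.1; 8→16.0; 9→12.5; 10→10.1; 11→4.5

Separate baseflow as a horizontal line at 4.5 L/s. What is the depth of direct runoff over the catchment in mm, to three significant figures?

Direct runoff: 0.0, 2.7, 3.3, 6.3, 12.8, 16.5, 23.8, 16.6, 11.5, 8.0, 5.6, 0.0 L/s; ΣQ_DR = 107.1 L/s.
V = ΣQ_DR · Δt = 107.1 × 3600 s = 3.856 × 10^5 L.
Over A = 0.704 ha, depth = V / A = 54.8 mm.

d ≈ 54.8 mm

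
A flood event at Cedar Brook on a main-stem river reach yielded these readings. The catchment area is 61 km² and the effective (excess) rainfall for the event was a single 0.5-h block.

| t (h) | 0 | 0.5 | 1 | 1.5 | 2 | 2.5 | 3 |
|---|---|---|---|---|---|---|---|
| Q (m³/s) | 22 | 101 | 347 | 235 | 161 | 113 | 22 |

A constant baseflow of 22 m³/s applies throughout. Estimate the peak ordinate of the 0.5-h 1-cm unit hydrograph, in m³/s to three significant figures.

U_p ≈ 130 m³/s

Direct runoff: 0.0, 79.0, 325.0, 213.0, 139.0, 91.0, 0.0 m³/s; ΣQ_DR = 847.0 m³/s, peak = 325.0 m³/s.
Runoff depth d = ΣQ_DR·Δt / A = 847.0 × 1800 / (61 km²) = 24.99 mm.
The 1-cm UH is the DRH scaled by (10 mm)/d, so U_p = 325.0 × 10/24.99 = 130 m³/s.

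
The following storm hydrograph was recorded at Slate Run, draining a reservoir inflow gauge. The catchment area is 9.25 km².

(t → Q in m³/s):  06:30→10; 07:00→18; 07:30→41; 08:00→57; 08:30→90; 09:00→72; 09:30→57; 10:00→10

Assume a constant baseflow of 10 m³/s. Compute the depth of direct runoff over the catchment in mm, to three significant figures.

d ≈ 53.5 mm

Direct runoff: 0.0, 8.0, 31.0, 47.0, 80.0, 62.0, 47.0, 0.0 m³/s; ΣQ_DR = 275.0 m³/s.
V = ΣQ_DR · Δt = 275.0 × 1800 s = 4.950 × 10^5 m³.
Over A = 9.25 km², depth = V / A = 53.5 mm.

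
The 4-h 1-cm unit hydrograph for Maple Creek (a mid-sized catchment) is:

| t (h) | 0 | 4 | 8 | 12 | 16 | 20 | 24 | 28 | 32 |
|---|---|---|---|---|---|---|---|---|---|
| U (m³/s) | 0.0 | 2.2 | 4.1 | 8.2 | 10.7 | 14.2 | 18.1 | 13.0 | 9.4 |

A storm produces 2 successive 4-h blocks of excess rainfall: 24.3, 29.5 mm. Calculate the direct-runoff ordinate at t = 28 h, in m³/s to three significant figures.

By discrete convolution, Q_j = Σ (P_i / 10 mm) · U_{j−i}.
At t = 28 h (j=7): Q = (24.3/10)·13.0 + (29.5/10)·18.1 = 85.0 m³/s.

Q ≈ 85.0 m³/s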